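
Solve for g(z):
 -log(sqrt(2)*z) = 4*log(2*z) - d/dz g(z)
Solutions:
 g(z) = C1 + 5*z*log(z) - 5*z + 9*z*log(2)/2


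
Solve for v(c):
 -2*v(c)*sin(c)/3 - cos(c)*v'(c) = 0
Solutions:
 v(c) = C1*cos(c)^(2/3)


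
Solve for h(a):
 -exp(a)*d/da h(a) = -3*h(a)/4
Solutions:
 h(a) = C1*exp(-3*exp(-a)/4)


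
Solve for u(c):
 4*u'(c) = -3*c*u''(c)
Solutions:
 u(c) = C1 + C2/c^(1/3)


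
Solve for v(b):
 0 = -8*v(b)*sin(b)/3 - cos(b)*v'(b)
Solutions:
 v(b) = C1*cos(b)^(8/3)


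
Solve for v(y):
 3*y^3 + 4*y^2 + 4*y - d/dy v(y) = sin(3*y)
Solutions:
 v(y) = C1 + 3*y^4/4 + 4*y^3/3 + 2*y^2 + cos(3*y)/3


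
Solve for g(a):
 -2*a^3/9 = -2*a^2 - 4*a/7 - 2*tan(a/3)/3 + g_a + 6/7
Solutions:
 g(a) = C1 - a^4/18 + 2*a^3/3 + 2*a^2/7 - 6*a/7 - 2*log(cos(a/3))


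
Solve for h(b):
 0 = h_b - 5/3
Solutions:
 h(b) = C1 + 5*b/3


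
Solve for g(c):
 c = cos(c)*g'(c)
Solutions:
 g(c) = C1 + Integral(c/cos(c), c)


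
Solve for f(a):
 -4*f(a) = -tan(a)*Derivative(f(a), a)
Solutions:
 f(a) = C1*sin(a)^4


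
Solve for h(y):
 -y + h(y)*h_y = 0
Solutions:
 h(y) = -sqrt(C1 + y^2)
 h(y) = sqrt(C1 + y^2)


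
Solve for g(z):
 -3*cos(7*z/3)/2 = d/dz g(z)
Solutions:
 g(z) = C1 - 9*sin(7*z/3)/14


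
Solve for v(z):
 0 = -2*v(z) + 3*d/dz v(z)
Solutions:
 v(z) = C1*exp(2*z/3)


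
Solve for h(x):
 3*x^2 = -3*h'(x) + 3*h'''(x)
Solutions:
 h(x) = C1 + C2*exp(-x) + C3*exp(x) - x^3/3 - 2*x


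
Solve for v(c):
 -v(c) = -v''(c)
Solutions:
 v(c) = C1*exp(-c) + C2*exp(c)


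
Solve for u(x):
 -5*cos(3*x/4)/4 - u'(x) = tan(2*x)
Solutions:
 u(x) = C1 + log(cos(2*x))/2 - 5*sin(3*x/4)/3


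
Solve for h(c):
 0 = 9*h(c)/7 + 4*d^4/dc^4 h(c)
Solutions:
 h(c) = (C1*sin(sqrt(3)*7^(3/4)*c/14) + C2*cos(sqrt(3)*7^(3/4)*c/14))*exp(-sqrt(3)*7^(3/4)*c/14) + (C3*sin(sqrt(3)*7^(3/4)*c/14) + C4*cos(sqrt(3)*7^(3/4)*c/14))*exp(sqrt(3)*7^(3/4)*c/14)


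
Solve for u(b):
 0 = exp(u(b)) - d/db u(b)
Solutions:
 u(b) = log(-1/(C1 + b))


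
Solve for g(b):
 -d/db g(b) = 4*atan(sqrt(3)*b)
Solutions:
 g(b) = C1 - 4*b*atan(sqrt(3)*b) + 2*sqrt(3)*log(3*b^2 + 1)/3


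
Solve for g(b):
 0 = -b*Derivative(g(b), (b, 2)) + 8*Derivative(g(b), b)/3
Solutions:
 g(b) = C1 + C2*b^(11/3)


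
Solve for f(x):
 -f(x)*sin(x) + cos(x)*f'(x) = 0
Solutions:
 f(x) = C1/cos(x)


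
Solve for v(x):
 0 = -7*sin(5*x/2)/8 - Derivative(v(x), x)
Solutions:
 v(x) = C1 + 7*cos(5*x/2)/20


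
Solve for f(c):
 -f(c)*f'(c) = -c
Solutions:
 f(c) = -sqrt(C1 + c^2)
 f(c) = sqrt(C1 + c^2)


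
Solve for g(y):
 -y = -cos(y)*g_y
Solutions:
 g(y) = C1 + Integral(y/cos(y), y)


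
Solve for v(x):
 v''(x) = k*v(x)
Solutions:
 v(x) = C1*exp(-sqrt(k)*x) + C2*exp(sqrt(k)*x)


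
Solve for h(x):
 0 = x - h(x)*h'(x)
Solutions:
 h(x) = -sqrt(C1 + x^2)
 h(x) = sqrt(C1 + x^2)


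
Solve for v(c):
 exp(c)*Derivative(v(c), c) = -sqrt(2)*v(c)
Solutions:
 v(c) = C1*exp(sqrt(2)*exp(-c))


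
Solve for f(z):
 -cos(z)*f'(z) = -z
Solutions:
 f(z) = C1 + Integral(z/cos(z), z)


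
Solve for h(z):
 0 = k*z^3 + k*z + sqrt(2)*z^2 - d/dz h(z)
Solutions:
 h(z) = C1 + k*z^4/4 + k*z^2/2 + sqrt(2)*z^3/3


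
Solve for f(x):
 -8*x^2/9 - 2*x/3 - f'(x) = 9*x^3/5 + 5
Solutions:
 f(x) = C1 - 9*x^4/20 - 8*x^3/27 - x^2/3 - 5*x


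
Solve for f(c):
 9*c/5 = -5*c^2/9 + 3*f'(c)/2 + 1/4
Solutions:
 f(c) = C1 + 10*c^3/81 + 3*c^2/5 - c/6


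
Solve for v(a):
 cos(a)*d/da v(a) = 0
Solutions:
 v(a) = C1


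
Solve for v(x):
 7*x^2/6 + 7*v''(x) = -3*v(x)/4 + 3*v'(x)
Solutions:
 v(x) = -14*x^2/9 - 112*x/9 + (C1*sin(sqrt(3)*x/7) + C2*cos(sqrt(3)*x/7))*exp(3*x/14) - 560/27


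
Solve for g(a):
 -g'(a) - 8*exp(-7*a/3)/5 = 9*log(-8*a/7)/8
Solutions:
 g(a) = C1 - 9*a*log(-a)/8 + 9*a*(-3*log(2) + 1 + log(7))/8 + 24*exp(-7*a/3)/35


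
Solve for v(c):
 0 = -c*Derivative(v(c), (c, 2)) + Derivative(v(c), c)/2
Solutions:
 v(c) = C1 + C2*c^(3/2)


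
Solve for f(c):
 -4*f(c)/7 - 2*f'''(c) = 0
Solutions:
 f(c) = C3*exp(-2^(1/3)*7^(2/3)*c/7) + (C1*sin(2^(1/3)*sqrt(3)*7^(2/3)*c/14) + C2*cos(2^(1/3)*sqrt(3)*7^(2/3)*c/14))*exp(2^(1/3)*7^(2/3)*c/14)


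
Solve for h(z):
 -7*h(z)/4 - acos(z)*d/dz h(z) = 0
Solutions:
 h(z) = C1*exp(-7*Integral(1/acos(z), z)/4)


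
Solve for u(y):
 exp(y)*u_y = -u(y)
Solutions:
 u(y) = C1*exp(exp(-y))


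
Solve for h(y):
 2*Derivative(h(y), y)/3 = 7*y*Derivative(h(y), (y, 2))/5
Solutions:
 h(y) = C1 + C2*y^(31/21)


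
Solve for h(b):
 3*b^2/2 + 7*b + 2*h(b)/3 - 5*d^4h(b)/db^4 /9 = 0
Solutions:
 h(b) = C1*exp(-5^(3/4)*6^(1/4)*b/5) + C2*exp(5^(3/4)*6^(1/4)*b/5) + C3*sin(5^(3/4)*6^(1/4)*b/5) + C4*cos(5^(3/4)*6^(1/4)*b/5) - 9*b^2/4 - 21*b/2


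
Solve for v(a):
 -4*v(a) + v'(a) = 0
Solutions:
 v(a) = C1*exp(4*a)


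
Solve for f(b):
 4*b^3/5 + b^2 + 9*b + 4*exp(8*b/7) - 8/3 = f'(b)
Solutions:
 f(b) = C1 + b^4/5 + b^3/3 + 9*b^2/2 - 8*b/3 + 7*exp(8*b/7)/2


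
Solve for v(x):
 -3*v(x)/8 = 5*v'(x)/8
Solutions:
 v(x) = C1*exp(-3*x/5)


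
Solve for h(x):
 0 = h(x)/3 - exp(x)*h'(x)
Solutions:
 h(x) = C1*exp(-exp(-x)/3)


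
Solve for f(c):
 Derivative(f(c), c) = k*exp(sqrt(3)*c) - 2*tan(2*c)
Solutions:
 f(c) = C1 + sqrt(3)*k*exp(sqrt(3)*c)/3 + log(cos(2*c))


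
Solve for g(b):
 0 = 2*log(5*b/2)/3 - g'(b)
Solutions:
 g(b) = C1 + 2*b*log(b)/3 - 2*b/3 - 2*b*log(2)/3 + 2*b*log(5)/3


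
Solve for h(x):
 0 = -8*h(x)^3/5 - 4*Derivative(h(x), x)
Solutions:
 h(x) = -sqrt(10)*sqrt(-1/(C1 - 2*x))/2
 h(x) = sqrt(10)*sqrt(-1/(C1 - 2*x))/2


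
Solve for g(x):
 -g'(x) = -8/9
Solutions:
 g(x) = C1 + 8*x/9


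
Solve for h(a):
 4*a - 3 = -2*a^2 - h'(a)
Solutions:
 h(a) = C1 - 2*a^3/3 - 2*a^2 + 3*a


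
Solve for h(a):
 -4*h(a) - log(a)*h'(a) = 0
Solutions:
 h(a) = C1*exp(-4*li(a))


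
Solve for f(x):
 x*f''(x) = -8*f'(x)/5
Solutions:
 f(x) = C1 + C2/x^(3/5)


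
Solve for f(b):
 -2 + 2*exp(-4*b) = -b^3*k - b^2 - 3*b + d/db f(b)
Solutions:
 f(b) = C1 + b^4*k/4 + b^3/3 + 3*b^2/2 - 2*b - exp(-4*b)/2


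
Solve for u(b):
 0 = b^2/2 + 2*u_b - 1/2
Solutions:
 u(b) = C1 - b^3/12 + b/4


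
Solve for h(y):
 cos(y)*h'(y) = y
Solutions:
 h(y) = C1 + Integral(y/cos(y), y)


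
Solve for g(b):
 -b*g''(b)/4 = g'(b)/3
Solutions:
 g(b) = C1 + C2/b^(1/3)


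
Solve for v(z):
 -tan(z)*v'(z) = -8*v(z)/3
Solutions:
 v(z) = C1*sin(z)^(8/3)


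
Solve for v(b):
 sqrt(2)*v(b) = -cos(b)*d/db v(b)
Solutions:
 v(b) = C1*(sin(b) - 1)^(sqrt(2)/2)/(sin(b) + 1)^(sqrt(2)/2)


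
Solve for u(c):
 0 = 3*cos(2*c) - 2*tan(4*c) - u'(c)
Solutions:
 u(c) = C1 + log(cos(4*c))/2 + 3*sin(2*c)/2


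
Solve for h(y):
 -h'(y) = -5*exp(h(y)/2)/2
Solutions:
 h(y) = 2*log(-1/(C1 + 5*y)) + 4*log(2)


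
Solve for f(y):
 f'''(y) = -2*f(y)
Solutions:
 f(y) = C3*exp(-2^(1/3)*y) + (C1*sin(2^(1/3)*sqrt(3)*y/2) + C2*cos(2^(1/3)*sqrt(3)*y/2))*exp(2^(1/3)*y/2)


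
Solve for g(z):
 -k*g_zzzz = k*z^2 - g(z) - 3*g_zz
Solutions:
 g(z) = C1*exp(-sqrt(2)*z*sqrt((3 - sqrt(4*k + 9))/k)/2) + C2*exp(sqrt(2)*z*sqrt((3 - sqrt(4*k + 9))/k)/2) + C3*exp(-sqrt(2)*z*sqrt((sqrt(4*k + 9) + 3)/k)/2) + C4*exp(sqrt(2)*z*sqrt((sqrt(4*k + 9) + 3)/k)/2) + k*z^2 - 6*k


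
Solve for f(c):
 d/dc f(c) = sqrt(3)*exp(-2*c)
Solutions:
 f(c) = C1 - sqrt(3)*exp(-2*c)/2


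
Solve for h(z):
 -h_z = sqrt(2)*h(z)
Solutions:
 h(z) = C1*exp(-sqrt(2)*z)


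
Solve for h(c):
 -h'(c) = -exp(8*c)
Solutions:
 h(c) = C1 + exp(8*c)/8


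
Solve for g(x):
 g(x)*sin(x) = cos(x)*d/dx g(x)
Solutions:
 g(x) = C1/cos(x)


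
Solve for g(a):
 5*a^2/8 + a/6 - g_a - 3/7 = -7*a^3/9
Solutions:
 g(a) = C1 + 7*a^4/36 + 5*a^3/24 + a^2/12 - 3*a/7


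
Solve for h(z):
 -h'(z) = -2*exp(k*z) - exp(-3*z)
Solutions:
 h(z) = C1 - exp(-3*z)/3 + 2*exp(k*z)/k


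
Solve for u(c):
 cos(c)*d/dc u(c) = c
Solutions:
 u(c) = C1 + Integral(c/cos(c), c)


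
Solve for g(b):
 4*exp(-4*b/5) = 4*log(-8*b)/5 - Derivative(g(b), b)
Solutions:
 g(b) = C1 + 4*b*log(-b)/5 + 4*b*(-1 + 3*log(2))/5 + 5*exp(-4*b/5)


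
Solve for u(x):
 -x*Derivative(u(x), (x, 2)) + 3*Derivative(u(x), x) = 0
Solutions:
 u(x) = C1 + C2*x^4


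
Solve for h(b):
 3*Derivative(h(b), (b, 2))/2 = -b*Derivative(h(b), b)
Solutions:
 h(b) = C1 + C2*erf(sqrt(3)*b/3)


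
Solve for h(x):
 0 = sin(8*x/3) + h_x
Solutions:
 h(x) = C1 + 3*cos(8*x/3)/8


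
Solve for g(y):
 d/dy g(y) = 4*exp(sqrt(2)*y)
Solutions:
 g(y) = C1 + 2*sqrt(2)*exp(sqrt(2)*y)


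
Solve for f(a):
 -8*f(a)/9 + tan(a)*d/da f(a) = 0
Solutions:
 f(a) = C1*sin(a)^(8/9)


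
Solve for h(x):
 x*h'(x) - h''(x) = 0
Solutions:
 h(x) = C1 + C2*erfi(sqrt(2)*x/2)


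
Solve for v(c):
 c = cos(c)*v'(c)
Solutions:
 v(c) = C1 + Integral(c/cos(c), c)


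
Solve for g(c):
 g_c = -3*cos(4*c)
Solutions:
 g(c) = C1 - 3*sin(4*c)/4


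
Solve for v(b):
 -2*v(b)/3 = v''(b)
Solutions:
 v(b) = C1*sin(sqrt(6)*b/3) + C2*cos(sqrt(6)*b/3)


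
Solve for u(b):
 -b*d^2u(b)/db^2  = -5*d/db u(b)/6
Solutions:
 u(b) = C1 + C2*b^(11/6)


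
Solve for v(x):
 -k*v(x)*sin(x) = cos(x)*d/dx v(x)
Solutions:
 v(x) = C1*exp(k*log(cos(x)))


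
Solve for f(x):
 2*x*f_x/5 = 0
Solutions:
 f(x) = C1


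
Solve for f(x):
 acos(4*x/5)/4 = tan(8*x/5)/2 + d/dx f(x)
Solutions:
 f(x) = C1 + x*acos(4*x/5)/4 - sqrt(25 - 16*x^2)/16 + 5*log(cos(8*x/5))/16


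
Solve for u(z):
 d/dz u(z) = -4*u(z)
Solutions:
 u(z) = C1*exp(-4*z)


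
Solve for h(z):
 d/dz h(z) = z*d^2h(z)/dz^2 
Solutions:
 h(z) = C1 + C2*z^2


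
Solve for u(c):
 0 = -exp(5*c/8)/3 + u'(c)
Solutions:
 u(c) = C1 + 8*exp(5*c/8)/15


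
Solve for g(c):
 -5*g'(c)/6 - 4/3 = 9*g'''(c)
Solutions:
 g(c) = C1 + C2*sin(sqrt(30)*c/18) + C3*cos(sqrt(30)*c/18) - 8*c/5


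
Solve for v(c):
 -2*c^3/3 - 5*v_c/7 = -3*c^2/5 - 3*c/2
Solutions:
 v(c) = C1 - 7*c^4/30 + 7*c^3/25 + 21*c^2/20


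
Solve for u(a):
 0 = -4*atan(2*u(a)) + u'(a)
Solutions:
 Integral(1/atan(2*_y), (_y, u(a))) = C1 + 4*a


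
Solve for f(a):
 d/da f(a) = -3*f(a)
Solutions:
 f(a) = C1*exp(-3*a)


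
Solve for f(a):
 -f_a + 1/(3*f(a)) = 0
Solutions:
 f(a) = -sqrt(C1 + 6*a)/3
 f(a) = sqrt(C1 + 6*a)/3


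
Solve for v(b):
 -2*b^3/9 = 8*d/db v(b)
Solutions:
 v(b) = C1 - b^4/144


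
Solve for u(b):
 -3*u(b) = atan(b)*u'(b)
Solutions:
 u(b) = C1*exp(-3*Integral(1/atan(b), b))


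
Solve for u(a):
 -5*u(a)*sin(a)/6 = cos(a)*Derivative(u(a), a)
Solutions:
 u(a) = C1*cos(a)^(5/6)


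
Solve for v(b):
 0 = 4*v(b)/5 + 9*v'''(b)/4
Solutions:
 v(b) = C3*exp(-2*150^(1/3)*b/15) + (C1*sin(3^(5/6)*50^(1/3)*b/15) + C2*cos(3^(5/6)*50^(1/3)*b/15))*exp(150^(1/3)*b/15)


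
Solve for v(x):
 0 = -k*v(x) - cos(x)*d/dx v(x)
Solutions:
 v(x) = C1*exp(k*(log(sin(x) - 1) - log(sin(x) + 1))/2)


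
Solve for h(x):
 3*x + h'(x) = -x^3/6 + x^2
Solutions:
 h(x) = C1 - x^4/24 + x^3/3 - 3*x^2/2


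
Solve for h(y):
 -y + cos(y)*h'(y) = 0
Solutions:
 h(y) = C1 + Integral(y/cos(y), y)


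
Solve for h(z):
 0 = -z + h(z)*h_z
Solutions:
 h(z) = -sqrt(C1 + z^2)
 h(z) = sqrt(C1 + z^2)


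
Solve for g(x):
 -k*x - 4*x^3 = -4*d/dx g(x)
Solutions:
 g(x) = C1 + k*x^2/8 + x^4/4


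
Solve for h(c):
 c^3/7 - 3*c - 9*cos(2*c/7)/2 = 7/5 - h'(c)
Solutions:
 h(c) = C1 - c^4/28 + 3*c^2/2 + 7*c/5 + 63*sin(c/7)*cos(c/7)/2


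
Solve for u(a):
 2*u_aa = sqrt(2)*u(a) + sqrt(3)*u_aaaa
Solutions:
 u(a) = (C1*sin(2^(1/8)*3^(7/8)*a*sin(atan(sqrt(-1 + sqrt(6)))/2)/3) + C2*cos(2^(1/8)*3^(7/8)*a*sin(atan(sqrt(-1 + sqrt(6)))/2)/3))*exp(-2^(1/8)*3^(7/8)*a*cos(atan(sqrt(-1 + sqrt(6)))/2)/3) + (C3*sin(2^(1/8)*3^(7/8)*a*sin(atan(sqrt(-1 + sqrt(6)))/2)/3) + C4*cos(2^(1/8)*3^(7/8)*a*sin(atan(sqrt(-1 + sqrt(6)))/2)/3))*exp(2^(1/8)*3^(7/8)*a*cos(atan(sqrt(-1 + sqrt(6)))/2)/3)


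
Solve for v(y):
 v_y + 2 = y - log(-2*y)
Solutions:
 v(y) = C1 + y^2/2 - y*log(-y) + y*(-1 - log(2))


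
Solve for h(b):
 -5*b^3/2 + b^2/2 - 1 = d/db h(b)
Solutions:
 h(b) = C1 - 5*b^4/8 + b^3/6 - b


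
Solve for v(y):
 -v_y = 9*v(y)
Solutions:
 v(y) = C1*exp(-9*y)


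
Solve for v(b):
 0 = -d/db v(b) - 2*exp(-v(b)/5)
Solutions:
 v(b) = 5*log(C1 - 2*b/5)


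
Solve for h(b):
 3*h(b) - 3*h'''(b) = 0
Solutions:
 h(b) = C3*exp(b) + (C1*sin(sqrt(3)*b/2) + C2*cos(sqrt(3)*b/2))*exp(-b/2)


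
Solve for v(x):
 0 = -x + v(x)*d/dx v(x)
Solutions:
 v(x) = -sqrt(C1 + x^2)
 v(x) = sqrt(C1 + x^2)


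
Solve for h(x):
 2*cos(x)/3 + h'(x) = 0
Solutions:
 h(x) = C1 - 2*sin(x)/3


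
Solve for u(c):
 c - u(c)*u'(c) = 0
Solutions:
 u(c) = -sqrt(C1 + c^2)
 u(c) = sqrt(C1 + c^2)


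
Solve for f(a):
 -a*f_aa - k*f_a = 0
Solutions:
 f(a) = C1 + a^(1 - re(k))*(C2*sin(log(a)*Abs(im(k))) + C3*cos(log(a)*im(k)))


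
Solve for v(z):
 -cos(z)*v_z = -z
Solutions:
 v(z) = C1 + Integral(z/cos(z), z)


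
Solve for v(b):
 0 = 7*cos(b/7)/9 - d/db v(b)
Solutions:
 v(b) = C1 + 49*sin(b/7)/9


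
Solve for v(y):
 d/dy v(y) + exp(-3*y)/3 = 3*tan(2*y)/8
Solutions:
 v(y) = C1 + 3*log(tan(2*y)^2 + 1)/32 + exp(-3*y)/9


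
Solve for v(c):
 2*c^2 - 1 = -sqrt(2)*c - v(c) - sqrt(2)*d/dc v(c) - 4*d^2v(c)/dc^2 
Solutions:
 v(c) = -2*c^2 + 3*sqrt(2)*c + (C1*sin(sqrt(14)*c/8) + C2*cos(sqrt(14)*c/8))*exp(-sqrt(2)*c/8) + 11


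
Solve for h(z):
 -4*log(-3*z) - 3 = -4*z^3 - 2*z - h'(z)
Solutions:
 h(z) = C1 - z^4 - z^2 + 4*z*log(-z) + z*(-1 + 4*log(3))


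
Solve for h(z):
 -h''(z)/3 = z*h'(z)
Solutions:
 h(z) = C1 + C2*erf(sqrt(6)*z/2)


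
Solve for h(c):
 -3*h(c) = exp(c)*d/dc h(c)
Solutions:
 h(c) = C1*exp(3*exp(-c))


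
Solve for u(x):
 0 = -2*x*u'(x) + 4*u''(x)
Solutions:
 u(x) = C1 + C2*erfi(x/2)


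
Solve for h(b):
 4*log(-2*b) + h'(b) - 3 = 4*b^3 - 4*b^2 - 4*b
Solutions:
 h(b) = C1 + b^4 - 4*b^3/3 - 2*b^2 - 4*b*log(-b) + b*(7 - 4*log(2))


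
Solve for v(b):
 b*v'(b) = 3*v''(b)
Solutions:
 v(b) = C1 + C2*erfi(sqrt(6)*b/6)


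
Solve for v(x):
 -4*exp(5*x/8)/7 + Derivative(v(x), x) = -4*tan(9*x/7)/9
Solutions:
 v(x) = C1 + 32*exp(5*x/8)/35 + 28*log(cos(9*x/7))/81


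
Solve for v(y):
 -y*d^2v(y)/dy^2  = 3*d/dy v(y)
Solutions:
 v(y) = C1 + C2/y^2


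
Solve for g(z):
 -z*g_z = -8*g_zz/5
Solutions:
 g(z) = C1 + C2*erfi(sqrt(5)*z/4)


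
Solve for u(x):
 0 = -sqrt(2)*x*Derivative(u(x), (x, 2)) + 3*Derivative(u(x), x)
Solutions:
 u(x) = C1 + C2*x^(1 + 3*sqrt(2)/2)


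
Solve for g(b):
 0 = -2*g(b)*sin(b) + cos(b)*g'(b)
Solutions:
 g(b) = C1/cos(b)^2


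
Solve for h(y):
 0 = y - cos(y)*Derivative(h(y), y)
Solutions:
 h(y) = C1 + Integral(y/cos(y), y)


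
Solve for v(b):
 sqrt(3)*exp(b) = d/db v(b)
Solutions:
 v(b) = C1 + sqrt(3)*exp(b)


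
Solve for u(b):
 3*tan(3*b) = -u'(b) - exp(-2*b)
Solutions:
 u(b) = C1 - log(tan(3*b)^2 + 1)/2 + exp(-2*b)/2


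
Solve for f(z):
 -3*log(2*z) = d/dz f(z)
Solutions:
 f(z) = C1 - 3*z*log(z) - z*log(8) + 3*z


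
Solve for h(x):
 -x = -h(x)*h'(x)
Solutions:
 h(x) = -sqrt(C1 + x^2)
 h(x) = sqrt(C1 + x^2)


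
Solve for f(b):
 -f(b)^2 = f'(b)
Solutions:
 f(b) = 1/(C1 + b)


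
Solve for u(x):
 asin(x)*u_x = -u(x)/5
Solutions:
 u(x) = C1*exp(-Integral(1/asin(x), x)/5)


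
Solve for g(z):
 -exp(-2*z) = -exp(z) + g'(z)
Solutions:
 g(z) = C1 + exp(z) + exp(-2*z)/2


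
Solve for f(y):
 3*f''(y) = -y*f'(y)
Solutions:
 f(y) = C1 + C2*erf(sqrt(6)*y/6)


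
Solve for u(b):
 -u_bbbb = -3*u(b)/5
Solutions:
 u(b) = C1*exp(-3^(1/4)*5^(3/4)*b/5) + C2*exp(3^(1/4)*5^(3/4)*b/5) + C3*sin(3^(1/4)*5^(3/4)*b/5) + C4*cos(3^(1/4)*5^(3/4)*b/5)


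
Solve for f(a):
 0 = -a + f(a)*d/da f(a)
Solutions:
 f(a) = -sqrt(C1 + a^2)
 f(a) = sqrt(C1 + a^2)


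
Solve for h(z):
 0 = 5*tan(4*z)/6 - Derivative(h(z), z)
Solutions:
 h(z) = C1 - 5*log(cos(4*z))/24


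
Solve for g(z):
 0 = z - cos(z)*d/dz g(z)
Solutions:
 g(z) = C1 + Integral(z/cos(z), z)


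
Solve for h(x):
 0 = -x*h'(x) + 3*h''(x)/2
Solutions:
 h(x) = C1 + C2*erfi(sqrt(3)*x/3)


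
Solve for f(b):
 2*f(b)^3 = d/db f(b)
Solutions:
 f(b) = -sqrt(2)*sqrt(-1/(C1 + 2*b))/2
 f(b) = sqrt(2)*sqrt(-1/(C1 + 2*b))/2


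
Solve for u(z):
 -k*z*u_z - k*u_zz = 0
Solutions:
 u(z) = C1 + C2*erf(sqrt(2)*z/2)


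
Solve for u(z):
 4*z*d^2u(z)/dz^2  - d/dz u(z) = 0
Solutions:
 u(z) = C1 + C2*z^(5/4)


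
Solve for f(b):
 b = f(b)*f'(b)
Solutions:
 f(b) = -sqrt(C1 + b^2)
 f(b) = sqrt(C1 + b^2)


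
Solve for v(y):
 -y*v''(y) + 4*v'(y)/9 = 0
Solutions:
 v(y) = C1 + C2*y^(13/9)


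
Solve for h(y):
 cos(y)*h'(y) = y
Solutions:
 h(y) = C1 + Integral(y/cos(y), y)


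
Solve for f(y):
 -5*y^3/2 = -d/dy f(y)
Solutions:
 f(y) = C1 + 5*y^4/8


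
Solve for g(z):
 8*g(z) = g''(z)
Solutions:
 g(z) = C1*exp(-2*sqrt(2)*z) + C2*exp(2*sqrt(2)*z)


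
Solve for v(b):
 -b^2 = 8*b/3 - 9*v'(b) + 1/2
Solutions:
 v(b) = C1 + b^3/27 + 4*b^2/27 + b/18


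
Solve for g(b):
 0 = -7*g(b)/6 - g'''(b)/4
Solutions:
 g(b) = C3*exp(-14^(1/3)*3^(2/3)*b/3) + (C1*sin(14^(1/3)*3^(1/6)*b/2) + C2*cos(14^(1/3)*3^(1/6)*b/2))*exp(14^(1/3)*3^(2/3)*b/6)


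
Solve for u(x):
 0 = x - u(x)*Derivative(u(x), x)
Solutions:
 u(x) = -sqrt(C1 + x^2)
 u(x) = sqrt(C1 + x^2)


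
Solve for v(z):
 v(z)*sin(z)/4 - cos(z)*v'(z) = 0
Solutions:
 v(z) = C1/cos(z)^(1/4)


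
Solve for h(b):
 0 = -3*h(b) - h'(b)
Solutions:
 h(b) = C1*exp(-3*b)


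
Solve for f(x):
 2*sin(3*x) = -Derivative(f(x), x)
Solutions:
 f(x) = C1 + 2*cos(3*x)/3


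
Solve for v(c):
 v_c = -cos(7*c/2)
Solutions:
 v(c) = C1 - 2*sin(7*c/2)/7


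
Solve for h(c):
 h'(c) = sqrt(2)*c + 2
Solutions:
 h(c) = C1 + sqrt(2)*c^2/2 + 2*c


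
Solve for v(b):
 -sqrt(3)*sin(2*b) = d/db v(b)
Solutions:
 v(b) = C1 + sqrt(3)*cos(2*b)/2


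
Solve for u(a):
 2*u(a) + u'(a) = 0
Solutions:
 u(a) = C1*exp(-2*a)


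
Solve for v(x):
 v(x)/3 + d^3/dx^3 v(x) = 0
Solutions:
 v(x) = C3*exp(-3^(2/3)*x/3) + (C1*sin(3^(1/6)*x/2) + C2*cos(3^(1/6)*x/2))*exp(3^(2/3)*x/6)


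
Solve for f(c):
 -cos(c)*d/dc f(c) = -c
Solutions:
 f(c) = C1 + Integral(c/cos(c), c)


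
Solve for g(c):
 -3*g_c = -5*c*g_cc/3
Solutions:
 g(c) = C1 + C2*c^(14/5)


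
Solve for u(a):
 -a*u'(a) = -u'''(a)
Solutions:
 u(a) = C1 + Integral(C2*airyai(a) + C3*airybi(a), a)


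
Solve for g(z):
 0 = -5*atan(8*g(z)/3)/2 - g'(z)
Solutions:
 Integral(1/atan(8*_y/3), (_y, g(z))) = C1 - 5*z/2


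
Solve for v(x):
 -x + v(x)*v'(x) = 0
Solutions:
 v(x) = -sqrt(C1 + x^2)
 v(x) = sqrt(C1 + x^2)


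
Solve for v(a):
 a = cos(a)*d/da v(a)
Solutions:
 v(a) = C1 + Integral(a/cos(a), a)


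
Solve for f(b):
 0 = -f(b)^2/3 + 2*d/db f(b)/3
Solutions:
 f(b) = -2/(C1 + b)


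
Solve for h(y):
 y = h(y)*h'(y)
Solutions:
 h(y) = -sqrt(C1 + y^2)
 h(y) = sqrt(C1 + y^2)


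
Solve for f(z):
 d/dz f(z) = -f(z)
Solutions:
 f(z) = C1*exp(-z)


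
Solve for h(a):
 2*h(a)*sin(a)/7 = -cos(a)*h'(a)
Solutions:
 h(a) = C1*cos(a)^(2/7)


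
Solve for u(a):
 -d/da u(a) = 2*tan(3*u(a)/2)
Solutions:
 u(a) = -2*asin(C1*exp(-3*a))/3 + 2*pi/3
 u(a) = 2*asin(C1*exp(-3*a))/3


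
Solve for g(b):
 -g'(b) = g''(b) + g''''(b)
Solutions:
 g(b) = C1 + C2*exp(6^(1/3)*b*(-2*3^(1/3)/(9 + sqrt(93))^(1/3) + 2^(1/3)*(9 + sqrt(93))^(1/3))/12)*sin(2^(1/3)*3^(1/6)*b*(6/(9 + sqrt(93))^(1/3) + 2^(1/3)*3^(2/3)*(9 + sqrt(93))^(1/3))/12) + C3*exp(6^(1/3)*b*(-2*3^(1/3)/(9 + sqrt(93))^(1/3) + 2^(1/3)*(9 + sqrt(93))^(1/3))/12)*cos(2^(1/3)*3^(1/6)*b*(6/(9 + sqrt(93))^(1/3) + 2^(1/3)*3^(2/3)*(9 + sqrt(93))^(1/3))/12) + C4*exp(-6^(1/3)*b*(-2*3^(1/3)/(9 + sqrt(93))^(1/3) + 2^(1/3)*(9 + sqrt(93))^(1/3))/6)


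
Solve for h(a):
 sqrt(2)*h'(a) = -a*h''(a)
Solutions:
 h(a) = C1 + C2*a^(1 - sqrt(2))


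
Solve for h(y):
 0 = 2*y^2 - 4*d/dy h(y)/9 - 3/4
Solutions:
 h(y) = C1 + 3*y^3/2 - 27*y/16


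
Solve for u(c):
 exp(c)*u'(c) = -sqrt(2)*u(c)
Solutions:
 u(c) = C1*exp(sqrt(2)*exp(-c))


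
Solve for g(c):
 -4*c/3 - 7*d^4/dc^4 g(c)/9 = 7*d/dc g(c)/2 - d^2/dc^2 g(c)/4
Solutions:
 g(c) = C1 + C2*exp(21^(1/3)*c*(21^(1/3)/(sqrt(86415) + 294)^(1/3) + (sqrt(86415) + 294)^(1/3))/28)*sin(3^(1/6)*7^(1/3)*c*(-3^(2/3)*(sqrt(86415) + 294)^(1/3) + 3*7^(1/3)/(sqrt(86415) + 294)^(1/3))/28) + C3*exp(21^(1/3)*c*(21^(1/3)/(sqrt(86415) + 294)^(1/3) + (sqrt(86415) + 294)^(1/3))/28)*cos(3^(1/6)*7^(1/3)*c*(-3^(2/3)*(sqrt(86415) + 294)^(1/3) + 3*7^(1/3)/(sqrt(86415) + 294)^(1/3))/28) + C4*exp(-21^(1/3)*c*(21^(1/3)/(sqrt(86415) + 294)^(1/3) + (sqrt(86415) + 294)^(1/3))/14) - 4*c^2/21 - 4*c/147


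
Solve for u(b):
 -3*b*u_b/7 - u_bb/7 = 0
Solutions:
 u(b) = C1 + C2*erf(sqrt(6)*b/2)


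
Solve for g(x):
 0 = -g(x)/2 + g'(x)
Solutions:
 g(x) = C1*exp(x/2)


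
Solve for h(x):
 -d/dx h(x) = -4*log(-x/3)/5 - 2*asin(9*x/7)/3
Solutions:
 h(x) = C1 + 4*x*log(-x)/5 + 2*x*asin(9*x/7)/3 - 4*x*log(3)/5 - 4*x/5 + 2*sqrt(49 - 81*x^2)/27


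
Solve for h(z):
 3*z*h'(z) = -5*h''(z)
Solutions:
 h(z) = C1 + C2*erf(sqrt(30)*z/10)


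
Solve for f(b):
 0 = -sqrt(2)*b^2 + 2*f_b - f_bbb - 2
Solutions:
 f(b) = C1 + C2*exp(-sqrt(2)*b) + C3*exp(sqrt(2)*b) + sqrt(2)*b^3/6 + sqrt(2)*b/2 + b


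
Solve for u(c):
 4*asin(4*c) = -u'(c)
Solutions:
 u(c) = C1 - 4*c*asin(4*c) - sqrt(1 - 16*c^2)


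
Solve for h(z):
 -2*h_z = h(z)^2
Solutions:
 h(z) = 2/(C1 + z)


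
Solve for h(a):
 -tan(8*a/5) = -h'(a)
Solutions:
 h(a) = C1 - 5*log(cos(8*a/5))/8


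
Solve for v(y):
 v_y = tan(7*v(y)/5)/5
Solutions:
 v(y) = -5*asin(C1*exp(7*y/25))/7 + 5*pi/7
 v(y) = 5*asin(C1*exp(7*y/25))/7


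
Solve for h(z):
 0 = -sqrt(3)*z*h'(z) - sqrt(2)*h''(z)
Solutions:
 h(z) = C1 + C2*erf(6^(1/4)*z/2)


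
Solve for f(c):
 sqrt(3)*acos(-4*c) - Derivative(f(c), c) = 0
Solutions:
 f(c) = C1 + sqrt(3)*(c*acos(-4*c) + sqrt(1 - 16*c^2)/4)


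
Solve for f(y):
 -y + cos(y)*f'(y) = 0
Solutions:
 f(y) = C1 + Integral(y/cos(y), y)


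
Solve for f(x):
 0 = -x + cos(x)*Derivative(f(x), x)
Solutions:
 f(x) = C1 + Integral(x/cos(x), x)


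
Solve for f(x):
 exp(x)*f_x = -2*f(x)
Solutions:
 f(x) = C1*exp(2*exp(-x))


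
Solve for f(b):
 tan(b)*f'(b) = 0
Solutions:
 f(b) = C1


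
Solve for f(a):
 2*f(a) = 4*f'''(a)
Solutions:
 f(a) = C3*exp(2^(2/3)*a/2) + (C1*sin(2^(2/3)*sqrt(3)*a/4) + C2*cos(2^(2/3)*sqrt(3)*a/4))*exp(-2^(2/3)*a/4)


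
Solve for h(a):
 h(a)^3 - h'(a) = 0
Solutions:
 h(a) = -sqrt(2)*sqrt(-1/(C1 + a))/2
 h(a) = sqrt(2)*sqrt(-1/(C1 + a))/2


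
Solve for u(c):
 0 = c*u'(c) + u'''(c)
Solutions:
 u(c) = C1 + Integral(C2*airyai(-c) + C3*airybi(-c), c)


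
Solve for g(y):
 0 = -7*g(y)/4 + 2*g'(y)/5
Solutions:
 g(y) = C1*exp(35*y/8)


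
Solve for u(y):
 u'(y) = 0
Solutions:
 u(y) = C1


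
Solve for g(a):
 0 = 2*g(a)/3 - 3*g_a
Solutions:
 g(a) = C1*exp(2*a/9)


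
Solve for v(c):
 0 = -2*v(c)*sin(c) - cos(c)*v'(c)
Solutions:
 v(c) = C1*cos(c)^2


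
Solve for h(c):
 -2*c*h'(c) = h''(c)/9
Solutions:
 h(c) = C1 + C2*erf(3*c)


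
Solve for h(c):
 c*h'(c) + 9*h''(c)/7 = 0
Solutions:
 h(c) = C1 + C2*erf(sqrt(14)*c/6)


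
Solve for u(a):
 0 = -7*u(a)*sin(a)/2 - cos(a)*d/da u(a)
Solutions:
 u(a) = C1*cos(a)^(7/2)


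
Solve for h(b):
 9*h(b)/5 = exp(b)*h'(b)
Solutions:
 h(b) = C1*exp(-9*exp(-b)/5)


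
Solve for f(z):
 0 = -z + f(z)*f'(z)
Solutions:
 f(z) = -sqrt(C1 + z^2)
 f(z) = sqrt(C1 + z^2)


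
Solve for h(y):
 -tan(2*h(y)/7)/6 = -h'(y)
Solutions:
 h(y) = -7*asin(C1*exp(y/21))/2 + 7*pi/2
 h(y) = 7*asin(C1*exp(y/21))/2


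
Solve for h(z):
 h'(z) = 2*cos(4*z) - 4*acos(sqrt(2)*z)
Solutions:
 h(z) = C1 - 4*z*acos(sqrt(2)*z) + 2*sqrt(2)*sqrt(1 - 2*z^2) + sin(4*z)/2


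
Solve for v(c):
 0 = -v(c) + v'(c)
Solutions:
 v(c) = C1*exp(c)


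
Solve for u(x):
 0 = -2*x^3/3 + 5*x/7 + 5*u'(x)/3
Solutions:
 u(x) = C1 + x^4/10 - 3*x^2/14


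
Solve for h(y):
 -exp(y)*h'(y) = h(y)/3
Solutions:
 h(y) = C1*exp(exp(-y)/3)


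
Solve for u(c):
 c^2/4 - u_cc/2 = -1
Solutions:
 u(c) = C1 + C2*c + c^4/24 + c^2


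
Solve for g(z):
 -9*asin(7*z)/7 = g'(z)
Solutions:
 g(z) = C1 - 9*z*asin(7*z)/7 - 9*sqrt(1 - 49*z^2)/49


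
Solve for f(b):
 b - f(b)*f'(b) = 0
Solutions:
 f(b) = -sqrt(C1 + b^2)
 f(b) = sqrt(C1 + b^2)


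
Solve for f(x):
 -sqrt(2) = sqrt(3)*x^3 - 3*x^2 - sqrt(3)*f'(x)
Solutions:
 f(x) = C1 + x^4/4 - sqrt(3)*x^3/3 + sqrt(6)*x/3


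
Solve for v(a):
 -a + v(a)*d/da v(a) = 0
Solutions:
 v(a) = -sqrt(C1 + a^2)
 v(a) = sqrt(C1 + a^2)


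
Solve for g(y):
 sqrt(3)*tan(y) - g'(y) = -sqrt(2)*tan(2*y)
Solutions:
 g(y) = C1 - sqrt(3)*log(cos(y)) - sqrt(2)*log(cos(2*y))/2


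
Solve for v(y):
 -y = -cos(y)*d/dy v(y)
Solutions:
 v(y) = C1 + Integral(y/cos(y), y)


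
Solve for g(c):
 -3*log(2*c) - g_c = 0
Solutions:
 g(c) = C1 - 3*c*log(c) - c*log(8) + 3*c


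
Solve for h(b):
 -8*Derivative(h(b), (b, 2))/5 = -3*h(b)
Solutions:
 h(b) = C1*exp(-sqrt(30)*b/4) + C2*exp(sqrt(30)*b/4)


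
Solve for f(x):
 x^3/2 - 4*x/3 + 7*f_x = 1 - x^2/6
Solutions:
 f(x) = C1 - x^4/56 - x^3/126 + 2*x^2/21 + x/7


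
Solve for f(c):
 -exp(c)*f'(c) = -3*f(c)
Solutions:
 f(c) = C1*exp(-3*exp(-c))


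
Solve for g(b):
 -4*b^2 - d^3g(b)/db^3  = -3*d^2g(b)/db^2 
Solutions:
 g(b) = C1 + C2*b + C3*exp(3*b) + b^4/9 + 4*b^3/27 + 4*b^2/27


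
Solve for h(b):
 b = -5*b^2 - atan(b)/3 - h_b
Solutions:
 h(b) = C1 - 5*b^3/3 - b^2/2 - b*atan(b)/3 + log(b^2 + 1)/6


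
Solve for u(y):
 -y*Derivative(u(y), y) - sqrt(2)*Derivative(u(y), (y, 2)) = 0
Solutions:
 u(y) = C1 + C2*erf(2^(1/4)*y/2)


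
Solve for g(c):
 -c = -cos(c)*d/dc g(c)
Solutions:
 g(c) = C1 + Integral(c/cos(c), c)


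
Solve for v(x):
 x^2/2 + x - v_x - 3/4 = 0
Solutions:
 v(x) = C1 + x^3/6 + x^2/2 - 3*x/4


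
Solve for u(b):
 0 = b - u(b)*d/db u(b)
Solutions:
 u(b) = -sqrt(C1 + b^2)
 u(b) = sqrt(C1 + b^2)


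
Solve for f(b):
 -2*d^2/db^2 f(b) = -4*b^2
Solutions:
 f(b) = C1 + C2*b + b^4/6


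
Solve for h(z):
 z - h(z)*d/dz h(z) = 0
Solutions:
 h(z) = -sqrt(C1 + z^2)
 h(z) = sqrt(C1 + z^2)


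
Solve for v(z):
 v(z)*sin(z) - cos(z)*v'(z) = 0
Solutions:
 v(z) = C1/cos(z)


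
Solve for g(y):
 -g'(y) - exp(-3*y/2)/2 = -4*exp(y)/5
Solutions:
 g(y) = C1 + 4*exp(y)/5 + exp(-3*y/2)/3


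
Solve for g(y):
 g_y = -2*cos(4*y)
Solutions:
 g(y) = C1 - sin(4*y)/2


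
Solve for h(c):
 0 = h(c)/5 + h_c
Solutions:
 h(c) = C1*exp(-c/5)


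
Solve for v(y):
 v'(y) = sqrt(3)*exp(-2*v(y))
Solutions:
 v(y) = log(-sqrt(C1 + 2*sqrt(3)*y))
 v(y) = log(C1 + 2*sqrt(3)*y)/2


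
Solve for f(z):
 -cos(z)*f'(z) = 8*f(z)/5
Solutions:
 f(z) = C1*(sin(z) - 1)^(4/5)/(sin(z) + 1)^(4/5)


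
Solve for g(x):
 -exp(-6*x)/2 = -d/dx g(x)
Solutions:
 g(x) = C1 - exp(-6*x)/12


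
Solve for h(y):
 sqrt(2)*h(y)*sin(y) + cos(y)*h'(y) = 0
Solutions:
 h(y) = C1*cos(y)^(sqrt(2))


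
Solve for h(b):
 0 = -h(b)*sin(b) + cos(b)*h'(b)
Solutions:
 h(b) = C1/cos(b)


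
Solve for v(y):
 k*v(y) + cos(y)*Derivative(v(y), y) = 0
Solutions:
 v(y) = C1*exp(k*(log(sin(y) - 1) - log(sin(y) + 1))/2)


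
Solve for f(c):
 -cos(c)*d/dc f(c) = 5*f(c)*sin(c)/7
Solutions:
 f(c) = C1*cos(c)^(5/7)


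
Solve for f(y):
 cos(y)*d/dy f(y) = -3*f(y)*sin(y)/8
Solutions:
 f(y) = C1*cos(y)^(3/8)


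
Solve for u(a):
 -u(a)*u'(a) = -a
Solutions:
 u(a) = -sqrt(C1 + a^2)
 u(a) = sqrt(C1 + a^2)


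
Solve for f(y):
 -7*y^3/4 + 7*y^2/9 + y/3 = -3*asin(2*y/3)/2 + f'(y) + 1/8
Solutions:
 f(y) = C1 - 7*y^4/16 + 7*y^3/27 + y^2/6 + 3*y*asin(2*y/3)/2 - y/8 + 3*sqrt(9 - 4*y^2)/4


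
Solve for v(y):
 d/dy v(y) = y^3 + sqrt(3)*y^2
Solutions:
 v(y) = C1 + y^4/4 + sqrt(3)*y^3/3


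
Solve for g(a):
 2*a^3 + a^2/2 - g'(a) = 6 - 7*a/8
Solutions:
 g(a) = C1 + a^4/2 + a^3/6 + 7*a^2/16 - 6*a


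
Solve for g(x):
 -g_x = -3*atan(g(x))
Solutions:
 Integral(1/atan(_y), (_y, g(x))) = C1 + 3*x


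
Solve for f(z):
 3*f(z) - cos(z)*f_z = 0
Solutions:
 f(z) = C1*(sin(z) + 1)^(3/2)/(sin(z) - 1)^(3/2)


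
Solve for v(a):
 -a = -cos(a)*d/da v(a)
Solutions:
 v(a) = C1 + Integral(a/cos(a), a)


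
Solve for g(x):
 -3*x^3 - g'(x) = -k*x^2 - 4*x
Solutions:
 g(x) = C1 + k*x^3/3 - 3*x^4/4 + 2*x^2


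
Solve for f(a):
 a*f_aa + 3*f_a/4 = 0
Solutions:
 f(a) = C1 + C2*a^(1/4)


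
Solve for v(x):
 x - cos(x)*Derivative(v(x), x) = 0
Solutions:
 v(x) = C1 + Integral(x/cos(x), x)


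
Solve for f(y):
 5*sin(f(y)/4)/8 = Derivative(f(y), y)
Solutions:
 -5*y/8 + 2*log(cos(f(y)/4) - 1) - 2*log(cos(f(y)/4) + 1) = C1


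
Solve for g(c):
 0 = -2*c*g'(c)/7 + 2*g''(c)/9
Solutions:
 g(c) = C1 + C2*erfi(3*sqrt(14)*c/14)


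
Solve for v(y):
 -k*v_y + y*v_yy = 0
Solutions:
 v(y) = C1 + y^(re(k) + 1)*(C2*sin(log(y)*Abs(im(k))) + C3*cos(log(y)*im(k)))


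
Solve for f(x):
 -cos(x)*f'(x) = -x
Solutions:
 f(x) = C1 + Integral(x/cos(x), x)


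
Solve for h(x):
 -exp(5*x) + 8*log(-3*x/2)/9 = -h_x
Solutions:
 h(x) = C1 - 8*x*log(-x)/9 + 8*x*(-log(3) + log(2) + 1)/9 + exp(5*x)/5


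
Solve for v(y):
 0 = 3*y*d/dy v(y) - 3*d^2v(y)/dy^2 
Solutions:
 v(y) = C1 + C2*erfi(sqrt(2)*y/2)


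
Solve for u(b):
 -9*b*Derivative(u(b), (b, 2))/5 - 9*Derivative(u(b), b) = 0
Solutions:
 u(b) = C1 + C2/b^4


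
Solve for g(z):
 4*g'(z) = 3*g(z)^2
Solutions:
 g(z) = -4/(C1 + 3*z)


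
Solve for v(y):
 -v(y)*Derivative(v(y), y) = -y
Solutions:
 v(y) = -sqrt(C1 + y^2)
 v(y) = sqrt(C1 + y^2)


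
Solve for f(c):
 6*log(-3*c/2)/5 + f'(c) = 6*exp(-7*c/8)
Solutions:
 f(c) = C1 - 6*c*log(-c)/5 + 6*c*(-log(3) + log(2) + 1)/5 - 48*exp(-7*c/8)/7


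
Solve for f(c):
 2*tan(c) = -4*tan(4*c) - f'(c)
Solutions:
 f(c) = C1 + 2*log(cos(c)) + log(cos(4*c))


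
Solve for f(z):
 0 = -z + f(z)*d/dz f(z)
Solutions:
 f(z) = -sqrt(C1 + z^2)
 f(z) = sqrt(C1 + z^2)


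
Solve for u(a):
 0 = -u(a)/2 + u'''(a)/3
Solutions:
 u(a) = C3*exp(2^(2/3)*3^(1/3)*a/2) + (C1*sin(2^(2/3)*3^(5/6)*a/4) + C2*cos(2^(2/3)*3^(5/6)*a/4))*exp(-2^(2/3)*3^(1/3)*a/4)


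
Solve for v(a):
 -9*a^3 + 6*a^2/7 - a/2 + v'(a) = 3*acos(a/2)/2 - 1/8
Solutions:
 v(a) = C1 + 9*a^4/4 - 2*a^3/7 + a^2/4 + 3*a*acos(a/2)/2 - a/8 - 3*sqrt(4 - a^2)/2


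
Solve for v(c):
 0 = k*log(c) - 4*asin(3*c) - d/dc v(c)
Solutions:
 v(c) = C1 + c*k*(log(c) - 1) - 4*c*asin(3*c) - 4*sqrt(1 - 9*c^2)/3


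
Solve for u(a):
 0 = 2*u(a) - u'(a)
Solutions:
 u(a) = C1*exp(2*a)


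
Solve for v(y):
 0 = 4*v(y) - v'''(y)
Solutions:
 v(y) = C3*exp(2^(2/3)*y) + (C1*sin(2^(2/3)*sqrt(3)*y/2) + C2*cos(2^(2/3)*sqrt(3)*y/2))*exp(-2^(2/3)*y/2)


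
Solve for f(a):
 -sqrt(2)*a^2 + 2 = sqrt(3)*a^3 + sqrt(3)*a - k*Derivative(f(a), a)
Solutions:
 f(a) = C1 + sqrt(3)*a^4/(4*k) + sqrt(2)*a^3/(3*k) + sqrt(3)*a^2/(2*k) - 2*a/k


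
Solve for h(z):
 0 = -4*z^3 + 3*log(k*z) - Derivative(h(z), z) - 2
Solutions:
 h(z) = C1 - z^4 + 3*z*log(k*z) - 5*z


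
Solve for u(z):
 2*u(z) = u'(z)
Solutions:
 u(z) = C1*exp(2*z)


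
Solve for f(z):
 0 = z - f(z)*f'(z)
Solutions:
 f(z) = -sqrt(C1 + z^2)
 f(z) = sqrt(C1 + z^2)


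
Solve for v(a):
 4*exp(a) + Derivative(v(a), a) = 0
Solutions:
 v(a) = C1 - 4*exp(a)


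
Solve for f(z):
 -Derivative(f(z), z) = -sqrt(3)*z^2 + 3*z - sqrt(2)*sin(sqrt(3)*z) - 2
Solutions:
 f(z) = C1 + sqrt(3)*z^3/3 - 3*z^2/2 + 2*z - sqrt(6)*cos(sqrt(3)*z)/3


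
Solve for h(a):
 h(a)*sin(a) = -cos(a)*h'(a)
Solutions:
 h(a) = C1*cos(a)


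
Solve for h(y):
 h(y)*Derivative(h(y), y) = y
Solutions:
 h(y) = -sqrt(C1 + y^2)
 h(y) = sqrt(C1 + y^2)


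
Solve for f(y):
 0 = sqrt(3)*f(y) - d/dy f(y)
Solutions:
 f(y) = C1*exp(sqrt(3)*y)


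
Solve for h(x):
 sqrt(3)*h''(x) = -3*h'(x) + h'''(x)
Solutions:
 h(x) = C1 + C2*exp(x*(-sqrt(15) + sqrt(3))/2) + C3*exp(x*(sqrt(3) + sqrt(15))/2)


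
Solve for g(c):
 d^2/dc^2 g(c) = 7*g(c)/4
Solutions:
 g(c) = C1*exp(-sqrt(7)*c/2) + C2*exp(sqrt(7)*c/2)


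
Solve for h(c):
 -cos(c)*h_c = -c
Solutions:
 h(c) = C1 + Integral(c/cos(c), c)


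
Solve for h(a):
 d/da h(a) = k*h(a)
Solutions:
 h(a) = C1*exp(a*k)


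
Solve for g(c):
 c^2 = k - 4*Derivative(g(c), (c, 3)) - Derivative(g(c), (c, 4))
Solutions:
 g(c) = C1 + C2*c + C3*c^2 + C4*exp(-4*c) - c^5/240 + c^4/192 + c^3*(8*k - 1)/192


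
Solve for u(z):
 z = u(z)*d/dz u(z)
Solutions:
 u(z) = -sqrt(C1 + z^2)
 u(z) = sqrt(C1 + z^2)


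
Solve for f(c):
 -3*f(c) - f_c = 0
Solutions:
 f(c) = C1*exp(-3*c)


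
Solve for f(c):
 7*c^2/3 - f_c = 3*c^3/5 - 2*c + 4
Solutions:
 f(c) = C1 - 3*c^4/20 + 7*c^3/9 + c^2 - 4*c


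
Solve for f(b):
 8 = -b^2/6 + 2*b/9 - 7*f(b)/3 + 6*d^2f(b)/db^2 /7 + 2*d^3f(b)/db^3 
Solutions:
 f(b) = C1*exp(-b*(6*12^(1/3)/(49*sqrt(2377) + 2389)^(1/3) + 12 + 18^(1/3)*(49*sqrt(2377) + 2389)^(1/3))/84)*sin(2^(1/3)*3^(1/6)*b*(-(49*sqrt(2377) + 2389)^(1/3) + 2*2^(1/3)*3^(2/3)/(49*sqrt(2377) + 2389)^(1/3))/28) + C2*exp(-b*(6*12^(1/3)/(49*sqrt(2377) + 2389)^(1/3) + 12 + 18^(1/3)*(49*sqrt(2377) + 2389)^(1/3))/84)*cos(2^(1/3)*3^(1/6)*b*(-(49*sqrt(2377) + 2389)^(1/3) + 2*2^(1/3)*3^(2/3)/(49*sqrt(2377) + 2389)^(1/3))/28) + C3*exp(b*(-6 + 6*12^(1/3)/(49*sqrt(2377) + 2389)^(1/3) + 18^(1/3)*(49*sqrt(2377) + 2389)^(1/3))/42) - b^2/14 + 2*b/21 - 1194/343


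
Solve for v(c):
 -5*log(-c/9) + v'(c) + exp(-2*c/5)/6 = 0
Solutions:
 v(c) = C1 + 5*c*log(-c) + 5*c*(-2*log(3) - 1) + 5*exp(-2*c/5)/12


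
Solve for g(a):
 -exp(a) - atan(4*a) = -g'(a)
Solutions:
 g(a) = C1 + a*atan(4*a) + exp(a) - log(16*a^2 + 1)/8


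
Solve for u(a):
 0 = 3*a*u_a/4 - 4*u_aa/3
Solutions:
 u(a) = C1 + C2*erfi(3*sqrt(2)*a/8)


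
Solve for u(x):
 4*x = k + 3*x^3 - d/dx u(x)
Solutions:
 u(x) = C1 + k*x + 3*x^4/4 - 2*x^2


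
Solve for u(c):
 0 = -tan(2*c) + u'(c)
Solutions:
 u(c) = C1 - log(cos(2*c))/2


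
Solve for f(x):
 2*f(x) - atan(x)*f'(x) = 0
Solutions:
 f(x) = C1*exp(2*Integral(1/atan(x), x))


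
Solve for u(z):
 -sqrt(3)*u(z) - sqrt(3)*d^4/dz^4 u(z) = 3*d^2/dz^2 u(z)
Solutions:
 u(z) = C1*exp(-z*(-sqrt(6) + sqrt(2))/4)*sin(z*(sqrt(2) + sqrt(6))/4) + C2*exp(-z*(-sqrt(6) + sqrt(2))/4)*cos(z*(sqrt(2) + sqrt(6))/4) + C3*exp(z*(-sqrt(6) + sqrt(2))/4)*sin(z*(sqrt(2) + sqrt(6))/4) + C4*exp(z*(-sqrt(6) + sqrt(2))/4)*cos(z*(sqrt(2) + sqrt(6))/4)


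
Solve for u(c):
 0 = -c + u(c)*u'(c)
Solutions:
 u(c) = -sqrt(C1 + c^2)
 u(c) = sqrt(C1 + c^2)


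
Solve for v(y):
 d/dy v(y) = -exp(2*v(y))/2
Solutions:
 v(y) = log(-1/(C1 - y))/2
 v(y) = log(-sqrt(1/(C1 + y)))


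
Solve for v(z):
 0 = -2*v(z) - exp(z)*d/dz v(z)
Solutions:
 v(z) = C1*exp(2*exp(-z))


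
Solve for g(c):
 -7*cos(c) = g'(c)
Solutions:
 g(c) = C1 - 7*sin(c)


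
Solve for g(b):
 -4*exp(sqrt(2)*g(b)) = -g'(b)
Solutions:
 g(b) = sqrt(2)*(2*log(-1/(C1 + 4*b)) - log(2))/4


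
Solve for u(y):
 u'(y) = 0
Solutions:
 u(y) = C1


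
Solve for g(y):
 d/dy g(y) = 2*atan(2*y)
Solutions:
 g(y) = C1 + 2*y*atan(2*y) - log(4*y^2 + 1)/2


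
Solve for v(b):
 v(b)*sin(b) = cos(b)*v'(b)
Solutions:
 v(b) = C1/cos(b)


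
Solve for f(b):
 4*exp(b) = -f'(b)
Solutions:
 f(b) = C1 - 4*exp(b)


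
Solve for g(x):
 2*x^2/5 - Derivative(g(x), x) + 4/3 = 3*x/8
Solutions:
 g(x) = C1 + 2*x^3/15 - 3*x^2/16 + 4*x/3


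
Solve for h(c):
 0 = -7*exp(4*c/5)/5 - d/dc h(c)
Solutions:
 h(c) = C1 - 7*exp(4*c/5)/4


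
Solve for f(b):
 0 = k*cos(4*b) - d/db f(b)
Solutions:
 f(b) = C1 + k*sin(4*b)/4


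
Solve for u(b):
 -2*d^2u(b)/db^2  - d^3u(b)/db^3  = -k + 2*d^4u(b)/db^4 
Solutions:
 u(b) = C1 + C2*b + b^2*k/4 + (C3*sin(sqrt(15)*b/4) + C4*cos(sqrt(15)*b/4))*exp(-b/4)


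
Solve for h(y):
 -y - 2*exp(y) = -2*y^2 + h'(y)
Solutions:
 h(y) = C1 + 2*y^3/3 - y^2/2 - 2*exp(y)


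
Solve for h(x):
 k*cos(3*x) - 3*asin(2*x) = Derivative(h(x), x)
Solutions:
 h(x) = C1 + k*sin(3*x)/3 - 3*x*asin(2*x) - 3*sqrt(1 - 4*x^2)/2


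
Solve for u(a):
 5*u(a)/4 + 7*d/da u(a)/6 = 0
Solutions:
 u(a) = C1*exp(-15*a/14)


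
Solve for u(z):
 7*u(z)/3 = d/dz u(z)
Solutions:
 u(z) = C1*exp(7*z/3)


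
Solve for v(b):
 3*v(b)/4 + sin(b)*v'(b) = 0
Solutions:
 v(b) = C1*(cos(b) + 1)^(3/8)/(cos(b) - 1)^(3/8)


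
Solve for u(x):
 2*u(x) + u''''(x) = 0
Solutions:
 u(x) = (C1*sin(2^(3/4)*x/2) + C2*cos(2^(3/4)*x/2))*exp(-2^(3/4)*x/2) + (C3*sin(2^(3/4)*x/2) + C4*cos(2^(3/4)*x/2))*exp(2^(3/4)*x/2)


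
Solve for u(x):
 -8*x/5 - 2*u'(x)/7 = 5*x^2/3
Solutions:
 u(x) = C1 - 35*x^3/18 - 14*x^2/5


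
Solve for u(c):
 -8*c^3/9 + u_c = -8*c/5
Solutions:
 u(c) = C1 + 2*c^4/9 - 4*c^2/5


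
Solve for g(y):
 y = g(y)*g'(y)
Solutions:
 g(y) = -sqrt(C1 + y^2)
 g(y) = sqrt(C1 + y^2)


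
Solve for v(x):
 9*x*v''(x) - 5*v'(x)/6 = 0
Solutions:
 v(x) = C1 + C2*x^(59/54)


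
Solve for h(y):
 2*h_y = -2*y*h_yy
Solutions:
 h(y) = C1 + C2*log(y)


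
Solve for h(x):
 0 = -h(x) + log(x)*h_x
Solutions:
 h(x) = C1*exp(li(x))


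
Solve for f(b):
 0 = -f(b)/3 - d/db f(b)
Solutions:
 f(b) = C1*exp(-b/3)


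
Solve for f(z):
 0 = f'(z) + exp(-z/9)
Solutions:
 f(z) = C1 + 9*exp(-z/9)


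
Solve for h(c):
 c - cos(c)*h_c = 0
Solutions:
 h(c) = C1 + Integral(c/cos(c), c)


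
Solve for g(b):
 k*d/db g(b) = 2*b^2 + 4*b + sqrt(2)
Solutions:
 g(b) = C1 + 2*b^3/(3*k) + 2*b^2/k + sqrt(2)*b/k


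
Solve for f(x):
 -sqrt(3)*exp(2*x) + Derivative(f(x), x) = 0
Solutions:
 f(x) = C1 + sqrt(3)*exp(2*x)/2


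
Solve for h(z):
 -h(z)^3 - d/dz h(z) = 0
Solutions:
 h(z) = -sqrt(2)*sqrt(-1/(C1 - z))/2
 h(z) = sqrt(2)*sqrt(-1/(C1 - z))/2


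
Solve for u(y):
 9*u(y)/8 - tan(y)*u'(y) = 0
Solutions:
 u(y) = C1*sin(y)^(9/8)


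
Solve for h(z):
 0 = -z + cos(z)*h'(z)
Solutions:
 h(z) = C1 + Integral(z/cos(z), z)


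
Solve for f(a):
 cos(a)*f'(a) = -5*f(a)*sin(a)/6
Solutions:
 f(a) = C1*cos(a)^(5/6)


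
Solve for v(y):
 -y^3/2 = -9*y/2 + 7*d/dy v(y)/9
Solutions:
 v(y) = C1 - 9*y^4/56 + 81*y^2/28


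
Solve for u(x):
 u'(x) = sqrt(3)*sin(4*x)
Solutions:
 u(x) = C1 - sqrt(3)*cos(4*x)/4


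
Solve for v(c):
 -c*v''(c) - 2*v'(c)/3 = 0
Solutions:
 v(c) = C1 + C2*c^(1/3)


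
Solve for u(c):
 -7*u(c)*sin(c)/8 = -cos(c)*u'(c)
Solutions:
 u(c) = C1/cos(c)^(7/8)


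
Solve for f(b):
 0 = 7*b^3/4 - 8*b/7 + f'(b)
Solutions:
 f(b) = C1 - 7*b^4/16 + 4*b^2/7


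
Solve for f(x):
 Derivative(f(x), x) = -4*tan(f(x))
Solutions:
 f(x) = pi - asin(C1*exp(-4*x))
 f(x) = asin(C1*exp(-4*x))


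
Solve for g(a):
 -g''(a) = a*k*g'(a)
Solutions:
 g(a) = Piecewise((-sqrt(2)*sqrt(pi)*C1*erf(sqrt(2)*a*sqrt(k)/2)/(2*sqrt(k)) - C2, (k > 0) | (k < 0)), (-C1*a - C2, True))
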